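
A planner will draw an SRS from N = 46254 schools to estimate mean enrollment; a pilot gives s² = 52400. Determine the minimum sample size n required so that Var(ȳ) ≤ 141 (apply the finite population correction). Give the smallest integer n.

369

Without fpc, n₀ = s²/D = 52400/141 = 371.6312.
With fpc, (1 − n/N)·s²/n ≤ D requires n ≥ n₀/(1 + n₀/N) = 371.6312/(1 + 371.6312/46254) = 368.6691.
Rounding up, n = 369.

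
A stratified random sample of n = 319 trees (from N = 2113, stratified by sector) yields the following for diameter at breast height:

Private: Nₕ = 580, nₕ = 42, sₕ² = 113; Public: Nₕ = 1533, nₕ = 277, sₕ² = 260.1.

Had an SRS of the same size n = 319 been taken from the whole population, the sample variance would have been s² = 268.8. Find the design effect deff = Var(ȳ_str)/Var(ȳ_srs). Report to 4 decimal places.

Var(ȳ_str) = Σ Wₕ²(1−fₕ)sₕ²/nₕ with Wₕ = Nₕ/2113:
  Private: (580/2113)²·(1−42/580)·113/42 = 0.18803575
  Public: (1533/2113)²·(1−277/1533)·260.1/277 = 0.40494252
  → Var(ȳ_str) = 0.59297827.
Var(ȳ_srs) = (1 − 319/2113)·268.8/319 = 0.71542073.
deff = 0.59297827 / 0.71542073 = 0.8289.

0.8289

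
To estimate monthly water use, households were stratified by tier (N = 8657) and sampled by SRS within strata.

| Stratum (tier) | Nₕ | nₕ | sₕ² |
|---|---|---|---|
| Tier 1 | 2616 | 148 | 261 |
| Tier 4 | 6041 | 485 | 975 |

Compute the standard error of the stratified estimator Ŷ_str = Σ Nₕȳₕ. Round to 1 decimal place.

8880.3

Var(Ŷ_str) = Σₕ Nₕ²(1 − fₕ)sₕ²/nₕ.
Tier 1: 2616²·(1 − 148/2616)·261/148 = 1.1385751 × 10^7.
Tier 4: 6041²·(1 − 485/6041)·975/485 = 6.7473611 × 10^7.
Sum = 7.8859362 × 10^7.
SE = √(7.8859362 × 10^7) = 8880.3.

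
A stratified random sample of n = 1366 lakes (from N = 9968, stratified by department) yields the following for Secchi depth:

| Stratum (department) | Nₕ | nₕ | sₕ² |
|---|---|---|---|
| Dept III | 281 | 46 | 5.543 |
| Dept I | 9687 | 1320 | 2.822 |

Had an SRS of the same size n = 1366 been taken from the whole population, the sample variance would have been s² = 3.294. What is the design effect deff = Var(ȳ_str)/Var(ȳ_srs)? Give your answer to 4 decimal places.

0.8765

Var(ȳ_str) = Σ Wₕ²(1−fₕ)sₕ²/nₕ with Wₕ = Nₕ/9968:
  Dept III: (281/9968)²·(1−46/281)·5.543/46 = 8.0083892 × 10^-5
  Dept I: (9687/9968)²·(1−1320/9687)·2.822/1320 = 0.0017439181
  → Var(ȳ_str) = 0.001824002.
Var(ȳ_srs) = (1 − 1366/9968)·3.294/1366 = 0.0020809627.
deff = 0.001824002 / 0.0020809627 = 0.8765.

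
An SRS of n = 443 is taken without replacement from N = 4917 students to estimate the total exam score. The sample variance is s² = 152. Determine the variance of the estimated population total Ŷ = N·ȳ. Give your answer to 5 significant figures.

7.5481 × 10^6

Var(Ŷ) = N²·Var(ȳ) = N²·(1 − n/N)·s²/n.
f = 443/4917 = 0.09009559; Var(ȳ) = 0.90990441·152/443 = 0.31220197.
Var(Ŷ) = 4917² · 0.31220197 = 7.5480724 × 10^6.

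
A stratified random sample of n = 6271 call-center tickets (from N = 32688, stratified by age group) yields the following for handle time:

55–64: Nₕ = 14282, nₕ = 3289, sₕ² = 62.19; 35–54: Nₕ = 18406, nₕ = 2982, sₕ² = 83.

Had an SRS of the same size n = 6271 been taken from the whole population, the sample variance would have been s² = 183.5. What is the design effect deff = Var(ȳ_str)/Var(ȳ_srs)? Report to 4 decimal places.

0.4302

Var(ȳ_str) = Σ Wₕ²(1−fₕ)sₕ²/nₕ with Wₕ = Nₕ/32688:
  55–64: (14282/32688)²·(1−3289/14282)·62.19/3289 = 0.002778339
  35–54: (18406/32688)²·(1−2982/18406)·83/2982 = 0.0073952045
  → Var(ȳ_str) = 0.010173544.
Var(ȳ_srs) = (1 − 6271/32688)·183.5/6271 = 0.023648.
deff = 0.010173544 / 0.023648 = 0.4302.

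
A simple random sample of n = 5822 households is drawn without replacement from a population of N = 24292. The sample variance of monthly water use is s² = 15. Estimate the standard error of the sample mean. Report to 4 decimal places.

Under SRS without replacement, Var(ȳ) = (1 − f)·s²/n with f = n/N = 5822/24292 = 0.23966738.
Var(ȳ) = (1 − 0.23966738)·15/5822 = 0.76033262·0.0025764342 = 0.001958947.
SE(ȳ) = √(0.001958947) = 0.0443.

0.0443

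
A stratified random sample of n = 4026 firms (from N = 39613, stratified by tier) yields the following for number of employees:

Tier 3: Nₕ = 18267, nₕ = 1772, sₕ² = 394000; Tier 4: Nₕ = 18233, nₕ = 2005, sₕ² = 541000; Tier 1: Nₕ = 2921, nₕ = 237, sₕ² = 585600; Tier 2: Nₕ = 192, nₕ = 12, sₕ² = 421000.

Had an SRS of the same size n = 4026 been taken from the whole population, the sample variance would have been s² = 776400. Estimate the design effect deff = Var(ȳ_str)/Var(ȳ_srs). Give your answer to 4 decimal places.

0.6158

Var(ȳ_str) = Σ Wₕ²(1−fₕ)sₕ²/nₕ with Wₕ = Nₕ/39613:
  Tier 3: (18267/39613)²·(1−1772/18267)·394000/1772 = 42.694957
  Tier 4: (18233/39613)²·(1−2005/18233)·541000/2005 = 50.878061
  Tier 1: (2921/39613)²·(1−237/2921)·585600/237 = 12.345006
  Tier 2: (192/39613)²·(1−12/192)·421000/12 = 0.77267901
  → Var(ȳ_str) = 106.6907.
Var(ȳ_srs) = (1 − 4026/39613)·776400/4026 = 173.24687.
deff = 106.6907 / 173.24687 = 0.6158.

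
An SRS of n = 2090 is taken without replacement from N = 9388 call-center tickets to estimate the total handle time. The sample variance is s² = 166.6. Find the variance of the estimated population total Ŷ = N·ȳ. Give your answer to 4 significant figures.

Var(Ŷ) = N²·Var(ȳ) = N²·(1 − n/N)·s²/n.
f = 2090/9388 = 0.22262463; Var(ȳ) = 0.77737537·166.6/2090 = 0.06196686.
Var(Ŷ) = 9388² · 0.06196686 = 5.4614209 × 10^6.

5.461 × 10^6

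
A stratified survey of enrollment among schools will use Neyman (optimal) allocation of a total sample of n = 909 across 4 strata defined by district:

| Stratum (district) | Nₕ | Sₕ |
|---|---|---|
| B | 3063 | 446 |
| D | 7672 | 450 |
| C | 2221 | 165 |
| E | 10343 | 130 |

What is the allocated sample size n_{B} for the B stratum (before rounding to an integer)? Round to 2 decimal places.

Neyman allocation: nₕ = n·NₕSₕ / Σⱼ NⱼSⱼ.
Σ NⱼSⱼ = 3063·446 + 7672·450 + 2221·165 + 10343·130 = 6.529553 × 10^6.
n_{B} = 909·3063·446 / (6.529553 × 10^6) = 190.18.

190.18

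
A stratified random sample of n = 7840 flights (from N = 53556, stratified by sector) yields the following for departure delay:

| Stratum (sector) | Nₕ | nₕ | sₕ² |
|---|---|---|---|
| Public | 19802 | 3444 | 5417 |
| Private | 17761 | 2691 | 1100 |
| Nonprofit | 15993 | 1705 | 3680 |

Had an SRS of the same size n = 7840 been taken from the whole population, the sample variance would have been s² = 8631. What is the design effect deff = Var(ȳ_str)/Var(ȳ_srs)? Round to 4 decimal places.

0.4126

Var(ȳ_str) = Σ Wₕ²(1−fₕ)sₕ²/nₕ with Wₕ = Nₕ/53556:
  Public: (19802/53556)²·(1−3444/19802)·5417/3444 = 0.17763097
  Private: (17761/53556)²·(1−2691/17761)·1100/2691 = 0.038145507
  Nonprofit: (15993/53556)²·(1−1705/15993)·3680/1705 = 0.17195252
  → Var(ȳ_str) = 0.387729.
Var(ȳ_srs) = (1 − 7840/53556)·8631/7840 = 0.93973444.
deff = 0.387729 / 0.93973444 = 0.4126.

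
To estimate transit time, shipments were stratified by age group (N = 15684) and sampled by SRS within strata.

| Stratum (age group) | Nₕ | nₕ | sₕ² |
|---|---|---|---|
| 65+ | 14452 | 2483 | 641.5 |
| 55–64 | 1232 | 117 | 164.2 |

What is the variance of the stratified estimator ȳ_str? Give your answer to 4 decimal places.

Var(ȳ_str) = Σₕ Wₕ²(1 − fₕ)sₕ²/nₕ with Wₕ = Nₕ/N, N = 15684.
65+: Wₕ = 0.92144861; term = 0.92144861²·(1 − 0.17181013)·641.5/2483 = 0.18167371.
55–64: Wₕ = 0.07855139; term = 0.07855139²·(1 − 0.09496753)·164.2/117 = 0.0078371688.
Sum = 0.18951088.

0.1895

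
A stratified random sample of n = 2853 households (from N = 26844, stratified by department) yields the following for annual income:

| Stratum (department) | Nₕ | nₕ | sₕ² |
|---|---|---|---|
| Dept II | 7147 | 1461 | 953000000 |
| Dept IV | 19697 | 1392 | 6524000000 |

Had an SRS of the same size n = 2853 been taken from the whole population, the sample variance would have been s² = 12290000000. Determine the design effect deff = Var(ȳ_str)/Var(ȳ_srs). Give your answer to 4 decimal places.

0.6187

Var(ȳ_str) = Σ Wₕ²(1−fₕ)sₕ²/nₕ with Wₕ = Nₕ/26844:
  Dept II: (7147/26844)²·(1−1461/7147)·953000000/1461 = 36785.686
  Dept IV: (19697/26844)²·(1−1392/19697)·6524000000/1392 = 2.345039 × 10^6
  → Var(ȳ_str) = 2.3818247 × 10^6.
Var(ȳ_srs) = (1 − 2853/26844)·12290000000/2853 = 3.8499158 × 10^6.
deff = (2.3818247 × 10^6) / (3.8499158 × 10^6) = 0.6187.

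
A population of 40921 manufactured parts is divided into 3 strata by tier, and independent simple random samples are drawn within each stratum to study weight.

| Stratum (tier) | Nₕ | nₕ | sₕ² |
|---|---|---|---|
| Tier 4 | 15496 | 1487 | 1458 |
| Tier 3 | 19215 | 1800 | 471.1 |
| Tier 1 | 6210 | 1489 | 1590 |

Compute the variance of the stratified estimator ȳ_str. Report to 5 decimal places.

0.19811

Var(ȳ_str) = Σₕ Wₕ²(1 − fₕ)sₕ²/nₕ with Wₕ = Nₕ/N, N = 40921.
Tier 4: Wₕ = 0.37868087; term = 0.37868087²·(1 − 0.09596025)·1458/1487 = 0.12711032.
Tier 3: Wₕ = 0.46956330; term = 0.46956330²·(1 − 0.09367681)·471.1/1800 = 0.052301241.
Tier 1: Wₕ = 0.15175582; term = 0.15175582²·(1 − 0.23977456)·1590/1489 = 0.018695434.
Sum = 0.198107.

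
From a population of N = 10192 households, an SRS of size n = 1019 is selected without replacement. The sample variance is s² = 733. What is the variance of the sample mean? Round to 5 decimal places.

Under SRS without replacement, Var(ȳ) = (1 − f)·s²/n with f = n/N = 1019/10192 = 0.09998038.
Var(ȳ) = (1 − 0.09998038)·733/1019 = 0.90001962·0.71933268 = 0.64741353.

0.64741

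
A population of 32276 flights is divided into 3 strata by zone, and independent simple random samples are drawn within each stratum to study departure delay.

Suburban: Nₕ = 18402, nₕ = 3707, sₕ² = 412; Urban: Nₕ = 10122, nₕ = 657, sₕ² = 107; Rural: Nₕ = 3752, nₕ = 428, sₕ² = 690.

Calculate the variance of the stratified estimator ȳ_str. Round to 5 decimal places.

Var(ȳ_str) = Σₕ Wₕ²(1 − fₕ)sₕ²/nₕ with Wₕ = Nₕ/N, N = 32276.
Suburban: Wₕ = 0.57014500; term = 0.57014500²·(1 − 0.20144550)·412/3707 = 0.028850267.
Urban: Wₕ = 0.31360763; term = 0.31360763²·(1 − 0.06490812)·107/657 = 0.014977728.
Rural: Wₕ = 0.11624737; term = 0.11624737²·(1 − 0.11407249)·690/428 = 0.019300553.
Sum = 0.063128548.

0.06313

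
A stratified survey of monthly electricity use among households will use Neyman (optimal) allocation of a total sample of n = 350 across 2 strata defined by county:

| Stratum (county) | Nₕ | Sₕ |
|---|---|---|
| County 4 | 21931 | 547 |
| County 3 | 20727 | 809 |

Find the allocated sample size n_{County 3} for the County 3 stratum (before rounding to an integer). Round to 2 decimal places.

204.03

Neyman allocation: nₕ = n·NₕSₕ / Σⱼ NⱼSⱼ.
Σ NⱼSⱼ = 21931·547 + 20727·809 = 2.87644 × 10^7.
n_{County 3} = 350·20727·809 / (2.87644 × 10^7) = 204.03.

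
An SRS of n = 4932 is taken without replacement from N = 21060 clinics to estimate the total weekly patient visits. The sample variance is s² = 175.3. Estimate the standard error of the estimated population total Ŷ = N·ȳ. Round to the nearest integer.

Var(Ŷ) = N²·Var(ȳ) = N²·(1 − n/N)·s²/n.
f = 4932/21060 = 0.23418803; Var(ȳ) = 0.76581197·175.3/4932 = 0.027219553.
Var(Ŷ) = 21060² · 0.027219553 = 1.2072514 × 10^7.
SE(Ŷ) = √(1.2072514 × 10^7) = 3475.

3475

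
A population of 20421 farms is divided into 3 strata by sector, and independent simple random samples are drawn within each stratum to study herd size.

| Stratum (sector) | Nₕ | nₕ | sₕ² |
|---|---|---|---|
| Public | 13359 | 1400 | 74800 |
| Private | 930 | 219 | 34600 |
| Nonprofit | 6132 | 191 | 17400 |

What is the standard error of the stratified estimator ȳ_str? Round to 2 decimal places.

Var(ȳ_str) = Σₕ Wₕ²(1 − fₕ)sₕ²/nₕ with Wₕ = Nₕ/N, N = 20421.
Public: Wₕ = 0.65417952; term = 0.65417952²·(1 − 0.10479826)·74800/1400 = 20.468611.
Private: Wₕ = 0.04554135; term = 0.04554135²·(1 − 0.23548387)·34600/219 = 0.25051315.
Nonprofit: Wₕ = 0.30027912; term = 0.30027912²·(1 − 0.03114808)·17400/191 = 7.9583598.
Sum = 28.677484.
SE = √(28.677484) = 5.36.

5.36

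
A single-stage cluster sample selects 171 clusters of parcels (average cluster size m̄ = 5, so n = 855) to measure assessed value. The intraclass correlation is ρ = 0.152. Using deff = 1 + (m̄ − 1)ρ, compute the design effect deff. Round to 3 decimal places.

deff = 1 + (5 − 1)·0.152 = 1 + 0.608 = 1.608.

1.608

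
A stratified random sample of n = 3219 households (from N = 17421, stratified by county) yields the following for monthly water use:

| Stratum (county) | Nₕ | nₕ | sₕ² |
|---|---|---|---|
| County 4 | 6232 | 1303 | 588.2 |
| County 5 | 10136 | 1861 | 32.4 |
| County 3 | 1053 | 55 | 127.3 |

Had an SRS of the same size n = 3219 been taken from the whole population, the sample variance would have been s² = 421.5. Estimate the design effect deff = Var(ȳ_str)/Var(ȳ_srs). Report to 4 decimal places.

0.5482

Var(ȳ_str) = Σ Wₕ²(1−fₕ)sₕ²/nₕ with Wₕ = Nₕ/17421:
  County 4: (6232/17421)²·(1−1303/6232)·588.2/1303 = 0.045689952
  County 5: (10136/17421)²·(1−1861/10136)·32.4/1861 = 0.004811573
  County 3: (1053/17421)²·(1−55/1053)·127.3/55 = 0.0080145375
  → Var(ȳ_str) = 0.058516063.
Var(ȳ_srs) = (1 − 3219/17421)·421.5/3219 = 0.10674635.
deff = 0.058516063 / 0.10674635 = 0.5482.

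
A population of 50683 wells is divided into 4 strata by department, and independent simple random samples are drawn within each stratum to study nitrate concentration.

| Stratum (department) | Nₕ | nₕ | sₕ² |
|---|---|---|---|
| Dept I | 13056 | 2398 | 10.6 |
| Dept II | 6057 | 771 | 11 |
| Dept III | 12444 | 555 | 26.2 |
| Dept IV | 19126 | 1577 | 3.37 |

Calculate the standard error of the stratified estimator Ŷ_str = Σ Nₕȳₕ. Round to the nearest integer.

2962

Var(Ŷ_str) = Σₕ Nₕ²(1 − fₕ)sₕ²/nₕ.
Dept I: 13056²·(1 − 2398/13056)·10.6/2398 = 615095.49.
Dept II: 6057²·(1 − 771/6057)·11/771 = 456796.79.
Dept III: 12444²·(1 − 555/12444)·26.2/555 = 6.9841513 × 10^6.
Dept IV: 19126²·(1 − 1577/19126)·3.37/1577 = 717256.9.
Sum = 8.7733005 × 10^6.
SE = √(8.7733005 × 10^6) = 2962.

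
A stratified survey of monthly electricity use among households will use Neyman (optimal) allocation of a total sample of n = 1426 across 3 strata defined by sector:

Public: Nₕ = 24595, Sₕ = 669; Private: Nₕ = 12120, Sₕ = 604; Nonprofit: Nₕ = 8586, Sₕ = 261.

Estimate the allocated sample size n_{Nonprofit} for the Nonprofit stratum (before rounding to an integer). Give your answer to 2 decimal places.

Neyman allocation: nₕ = n·NₕSₕ / Σⱼ NⱼSⱼ.
Σ NⱼSⱼ = 24595·669 + 12120·604 + 8586·261 = 2.6015481 × 10^7.
n_{Nonprofit} = 1426·8586·261 / (2.6015481 × 10^7) = 122.83.

122.83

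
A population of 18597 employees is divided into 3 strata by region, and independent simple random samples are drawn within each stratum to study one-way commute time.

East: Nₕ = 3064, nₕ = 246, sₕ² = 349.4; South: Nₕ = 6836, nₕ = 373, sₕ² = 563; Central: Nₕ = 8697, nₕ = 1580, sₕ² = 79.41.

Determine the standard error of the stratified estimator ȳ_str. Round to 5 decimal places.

0.48711

Var(ȳ_str) = Σₕ Wₕ²(1 − fₕ)sₕ²/nₕ with Wₕ = Nₕ/N, N = 18597.
East: Wₕ = 0.16475776; term = 0.16475776²·(1 − 0.08028721)·349.4/246 = 0.035459431.
South: Wₕ = 0.36758617; term = 0.36758617²·(1 − 0.05456407)·563/373 = 0.19281907.
Central: Wₕ = 0.46765607; term = 0.46765607²·(1 − 0.18167184)·79.41/1580 = 0.0089949502.
Sum = 0.23727345.
SE = √(0.23727345) = 0.48711.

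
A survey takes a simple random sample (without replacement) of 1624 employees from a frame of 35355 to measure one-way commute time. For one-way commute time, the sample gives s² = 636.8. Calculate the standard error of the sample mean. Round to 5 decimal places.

0.61164

Under SRS without replacement, Var(ȳ) = (1 − f)·s²/n with f = n/N = 1624/35355 = 0.04593410.
Var(ȳ) = (1 − 0.04593410)·636.8/1624 = 0.95406590·0.39211823 = 0.37410663.
SE(ȳ) = √(0.37410663) = 0.61164.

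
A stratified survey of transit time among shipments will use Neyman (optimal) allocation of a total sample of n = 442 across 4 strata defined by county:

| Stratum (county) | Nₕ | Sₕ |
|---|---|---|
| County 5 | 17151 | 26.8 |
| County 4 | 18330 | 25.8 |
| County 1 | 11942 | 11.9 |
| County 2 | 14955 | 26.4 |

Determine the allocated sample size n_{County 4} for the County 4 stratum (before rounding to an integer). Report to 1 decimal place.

142.2

Neyman allocation: nₕ = n·NₕSₕ / Σⱼ NⱼSⱼ.
Σ NⱼSⱼ = 17151·26.8 + 18330·25.8 + 11942·11.9 + 14955·26.4 = 1.4694826 × 10^6.
n_{County 4} = 442·18330·25.8 / (1.4694826 × 10^6) = 142.2.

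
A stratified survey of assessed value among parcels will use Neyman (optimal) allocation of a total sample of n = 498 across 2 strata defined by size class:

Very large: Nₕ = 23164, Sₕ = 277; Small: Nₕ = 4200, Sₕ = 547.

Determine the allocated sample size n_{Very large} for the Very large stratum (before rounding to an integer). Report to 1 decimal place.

Neyman allocation: nₕ = n·NₕSₕ / Σⱼ NⱼSⱼ.
Σ NⱼSⱼ = 23164·277 + 4200·547 = 8.713828 × 10^6.
n_{Very large} = 498·23164·277 / (8.713828 × 10^6) = 366.7.

366.7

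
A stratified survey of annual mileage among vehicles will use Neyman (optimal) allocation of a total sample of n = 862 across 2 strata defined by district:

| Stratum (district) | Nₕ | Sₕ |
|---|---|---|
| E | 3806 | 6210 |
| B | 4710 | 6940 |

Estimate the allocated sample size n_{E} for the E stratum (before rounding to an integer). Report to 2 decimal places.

361.73

Neyman allocation: nₕ = n·NₕSₕ / Σⱼ NⱼSⱼ.
Σ NⱼSⱼ = 3806·6210 + 4710·6940 = 5.632266 × 10^7.
n_{E} = 862·3806·6210 / (5.632266 × 10^7) = 361.73.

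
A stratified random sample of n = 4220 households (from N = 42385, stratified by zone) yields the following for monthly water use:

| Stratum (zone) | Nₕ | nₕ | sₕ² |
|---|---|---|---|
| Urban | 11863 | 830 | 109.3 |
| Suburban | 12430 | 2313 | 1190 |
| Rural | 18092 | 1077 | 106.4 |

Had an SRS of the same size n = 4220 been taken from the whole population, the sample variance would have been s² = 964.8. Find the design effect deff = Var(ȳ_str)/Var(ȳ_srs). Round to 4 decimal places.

Var(ȳ_str) = Σ Wₕ²(1−fₕ)sₕ²/nₕ with Wₕ = Nₕ/42385:
  Urban: (11863/42385)²·(1−830/11863)·109.3/830 = 0.0095941354
  Suburban: (12430/42385)²·(1−2313/12430)·1190/2313 = 0.036013873
  Rural: (18092/42385)²·(1−1077/18092)·106.4/1077 = 0.016928563
  → Var(ȳ_str) = 0.062536571.
Var(ȳ_srs) = (1 − 4220/42385)·964.8/4220 = 0.20586282.
deff = 0.062536571 / 0.20586282 = 0.3038.

0.3038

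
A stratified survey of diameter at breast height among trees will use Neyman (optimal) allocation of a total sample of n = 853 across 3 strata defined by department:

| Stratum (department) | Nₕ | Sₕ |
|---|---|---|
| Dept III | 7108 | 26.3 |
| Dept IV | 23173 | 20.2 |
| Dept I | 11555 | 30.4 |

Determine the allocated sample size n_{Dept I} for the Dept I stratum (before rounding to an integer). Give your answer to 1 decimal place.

Neyman allocation: nₕ = n·NₕSₕ / Σⱼ NⱼSⱼ.
Σ NⱼSⱼ = 7108·26.3 + 23173·20.2 + 11555·30.4 = 1.006307 × 10^6.
n_{Dept I} = 853·11555·30.4 / (1.006307 × 10^6) = 297.8.

297.8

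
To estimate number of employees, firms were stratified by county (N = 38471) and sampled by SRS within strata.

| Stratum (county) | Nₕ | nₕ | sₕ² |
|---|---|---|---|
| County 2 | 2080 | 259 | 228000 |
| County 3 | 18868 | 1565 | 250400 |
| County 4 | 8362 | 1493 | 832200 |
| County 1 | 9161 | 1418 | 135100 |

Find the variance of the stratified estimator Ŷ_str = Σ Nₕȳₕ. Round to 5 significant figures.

Var(Ŷ_str) = Σₕ Nₕ²(1 − fₕ)sₕ²/nₕ.
County 2: 2080²·(1 − 259/2080)·228000/259 = 3.3343283 × 10^9.
County 3: 18868²·(1 − 1565/18868)·250400/1565 = 5.2235681 × 10^10.
County 4: 8362²·(1 − 1493/8362)·832200/1493 = 3.2016333 × 10^10.
County 1: 9161²·(1 − 1418/9161)·135100/1418 = 6.7582034 × 10^9.
Sum = 9.4344546 × 10^10.

9.4345 × 10^10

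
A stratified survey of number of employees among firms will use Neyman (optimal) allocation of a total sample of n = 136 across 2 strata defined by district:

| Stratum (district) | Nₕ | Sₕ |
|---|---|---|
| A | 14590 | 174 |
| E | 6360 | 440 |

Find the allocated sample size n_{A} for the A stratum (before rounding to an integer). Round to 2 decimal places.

64.69

Neyman allocation: nₕ = n·NₕSₕ / Σⱼ NⱼSⱼ.
Σ NⱼSⱼ = 14590·174 + 6360·440 = 5.33706 × 10^6.
n_{A} = 136·14590·174 / (5.33706 × 10^6) = 64.69.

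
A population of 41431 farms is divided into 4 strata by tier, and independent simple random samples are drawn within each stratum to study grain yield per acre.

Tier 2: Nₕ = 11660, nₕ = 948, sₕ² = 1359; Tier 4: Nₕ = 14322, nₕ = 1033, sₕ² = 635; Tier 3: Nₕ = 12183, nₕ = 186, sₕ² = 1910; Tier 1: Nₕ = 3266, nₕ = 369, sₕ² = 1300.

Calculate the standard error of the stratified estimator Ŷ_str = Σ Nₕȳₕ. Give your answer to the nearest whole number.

Var(Ŷ_str) = Σₕ Nₕ²(1 − fₕ)sₕ²/nₕ.
Tier 2: 11660²·(1 − 948/11660)·1359/948 = 1.7905244 × 10^8.
Tier 4: 14322²·(1 − 1033/14322)·635/1033 = 1.1699556 × 10^8.
Tier 3: 12183²·(1 − 186/12183)·1910/186 = 1.5008847 × 10^9.
Tier 1: 3266²·(1 − 369/3266)·1300/369 = 3.3333557 × 10^7.
Sum = 1.8302663 × 10^9.
SE = √(1.8302663 × 10^9) = 42782.

42782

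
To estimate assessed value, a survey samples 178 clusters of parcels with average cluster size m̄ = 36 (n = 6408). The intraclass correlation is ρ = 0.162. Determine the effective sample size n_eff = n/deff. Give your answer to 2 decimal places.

960.72

deff = 1 + (36 − 1)·0.162 = 1 + 5.67 = 6.67.
n_eff = 6408 / 6.67 = 960.72.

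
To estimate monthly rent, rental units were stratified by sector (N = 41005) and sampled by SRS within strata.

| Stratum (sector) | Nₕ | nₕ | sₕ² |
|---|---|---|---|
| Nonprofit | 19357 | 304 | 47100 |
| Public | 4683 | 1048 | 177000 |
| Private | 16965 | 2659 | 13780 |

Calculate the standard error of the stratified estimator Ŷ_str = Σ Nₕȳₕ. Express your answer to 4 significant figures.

Var(Ŷ_str) = Σₕ Nₕ²(1 − fₕ)sₕ²/nₕ.
Nonprofit: 19357²·(1 − 304/19357)·47100/304 = 5.7141119 × 10^10.
Public: 4683²·(1 − 1048/4683)·177000/1048 = 2.8750179 × 10^9.
Private: 16965²·(1 − 2659/16965)·13780/2659 = 1.257775 × 10^9.
Sum = 6.1273912 × 10^10.
SE = √(6.1273912 × 10^10) = 247500.

247500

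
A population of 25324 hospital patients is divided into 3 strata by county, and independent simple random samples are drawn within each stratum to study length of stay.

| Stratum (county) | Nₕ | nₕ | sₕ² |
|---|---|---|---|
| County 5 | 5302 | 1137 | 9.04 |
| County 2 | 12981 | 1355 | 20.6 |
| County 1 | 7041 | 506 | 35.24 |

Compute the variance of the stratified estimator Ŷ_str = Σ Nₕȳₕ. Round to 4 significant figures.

Var(Ŷ_str) = Σₕ Nₕ²(1 − fₕ)sₕ²/nₕ.
County 5: 5302²·(1 − 1137/5302)·9.04/1137 = 175575.01.
County 2: 12981²·(1 − 1355/12981)·20.6/1355 = 2.2943855 × 10^6.
County 1: 7041²·(1 − 506/7041)·35.24/506 = 3.2045372 × 10^6.
Sum = 5.6744977 × 10^6.

5.674 × 10^6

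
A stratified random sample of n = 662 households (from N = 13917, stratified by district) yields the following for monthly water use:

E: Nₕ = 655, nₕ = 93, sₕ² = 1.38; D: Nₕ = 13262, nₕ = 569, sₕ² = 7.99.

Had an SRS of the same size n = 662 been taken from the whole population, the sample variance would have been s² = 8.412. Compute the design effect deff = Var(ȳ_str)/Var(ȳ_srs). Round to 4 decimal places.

Var(ȳ_str) = Σ Wₕ²(1−fₕ)sₕ²/nₕ with Wₕ = Nₕ/13917:
  E: (655/13917)²·(1−93/655)·1.38/93 = 2.8202168 × 10^-5
  D: (13262/13917)²·(1−569/13262)·7.99/569 = 0.012204404
  → Var(ȳ_str) = 0.012232606.
Var(ȳ_srs) = (1 − 662/13917)·8.412/662 = 0.012102508.
deff = 0.012232606 / 0.012102508 = 1.0107.

1.0107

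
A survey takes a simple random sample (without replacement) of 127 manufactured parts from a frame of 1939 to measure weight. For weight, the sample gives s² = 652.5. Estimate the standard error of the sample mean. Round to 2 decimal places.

Under SRS without replacement, Var(ȳ) = (1 − f)·s²/n with f = n/N = 127/1939 = 0.06549768.
Var(ȳ) = (1 − 0.06549768)·652.5/127 = 0.93450232·5.1377953 = 4.8012816.
SE(ȳ) = √(4.8012816) = 2.19.

2.19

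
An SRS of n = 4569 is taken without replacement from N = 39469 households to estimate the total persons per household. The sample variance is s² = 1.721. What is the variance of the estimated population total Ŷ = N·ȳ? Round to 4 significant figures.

Var(Ŷ) = N²·Var(ȳ) = N²·(1 − n/N)·s²/n.
f = 4569/39469 = 0.11576174; Var(ȳ) = 0.88423826·1.721/4569 = 3.3306501 × 10^-4.
Var(Ŷ) = 39469² · (3.3306501 × 10^-4) = 518849.33.

518800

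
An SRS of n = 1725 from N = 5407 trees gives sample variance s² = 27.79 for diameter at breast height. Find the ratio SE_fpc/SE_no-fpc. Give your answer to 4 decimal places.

0.8252

f = n/N = 1725/5407 = 0.31903089.
SE_no-fpc = √(s²/n) = 0.12692575; SE_fpc = √((1−f)s²/n) = 0.10474021.
Ratio = √(1−f) = 0.82520853.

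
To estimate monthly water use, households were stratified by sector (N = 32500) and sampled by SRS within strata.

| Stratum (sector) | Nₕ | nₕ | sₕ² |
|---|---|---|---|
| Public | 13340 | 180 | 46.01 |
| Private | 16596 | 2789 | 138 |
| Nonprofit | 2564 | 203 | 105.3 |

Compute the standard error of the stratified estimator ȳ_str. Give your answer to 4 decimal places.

0.2370

Var(ȳ_str) = Σₕ Wₕ²(1 − fₕ)sₕ²/nₕ with Wₕ = Nₕ/N, N = 32500.
Public: Wₕ = 0.41046154; term = 0.41046154²·(1 − 0.01349325)·46.01/180 = 0.042483934.
Private: Wₕ = 0.51064615; term = 0.51064615²·(1 − 0.16805254)·138/2789 = 0.010734124.
Nonprofit: Wₕ = 0.07889231; term = 0.07889231²·(1 − 0.07917317)·105.3/203 = 0.0029728953.
Sum = 0.056190953.
SE = √(0.056190953) = 0.2370.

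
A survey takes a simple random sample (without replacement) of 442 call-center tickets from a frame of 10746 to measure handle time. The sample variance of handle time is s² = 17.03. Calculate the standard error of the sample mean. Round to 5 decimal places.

Under SRS without replacement, Var(ȳ) = (1 − f)·s²/n with f = n/N = 442/10746 = 0.04113158.
Var(ȳ) = (1 − 0.04113158)·17.03/442 = 0.95886842·0.038529412 = 0.036944636.
SE(ȳ) = √(0.036944636) = 0.19221.

0.19221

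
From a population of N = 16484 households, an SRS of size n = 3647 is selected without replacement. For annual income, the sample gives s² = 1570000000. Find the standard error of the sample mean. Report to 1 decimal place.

Under SRS without replacement, Var(ȳ) = (1 − f)·s²/n with f = n/N = 3647/16484 = 0.22124484.
Var(ȳ) = (1 − 0.22124484)·1570000000/3647 = 0.77875516·430490.81 = 335246.94.
SE(ȳ) = √(335246.94) = 579.0.

579.0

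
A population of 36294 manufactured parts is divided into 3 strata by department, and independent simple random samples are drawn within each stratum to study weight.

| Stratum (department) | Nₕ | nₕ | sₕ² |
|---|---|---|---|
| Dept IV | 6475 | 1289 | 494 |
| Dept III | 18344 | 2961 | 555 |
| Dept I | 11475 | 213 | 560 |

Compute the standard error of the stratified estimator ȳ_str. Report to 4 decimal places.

0.5548

Var(ȳ_str) = Σₕ Wₕ²(1 − fₕ)sₕ²/nₕ with Wₕ = Nₕ/N, N = 36294.
Dept IV: Wₕ = 0.17840414; term = 0.17840414²·(1 − 0.19907336)·494/1289 = 0.0097695969.
Dept III: Wₕ = 0.50542789; term = 0.50542789²·(1 − 0.16141518)·555/2961 = 0.040153184.
Dept I: Wₕ = 0.31616796; term = 0.31616796²·(1 − 0.01856209)·560/213 = 0.25793304.
Sum = 0.30785582.
SE = √(0.30785582) = 0.5548.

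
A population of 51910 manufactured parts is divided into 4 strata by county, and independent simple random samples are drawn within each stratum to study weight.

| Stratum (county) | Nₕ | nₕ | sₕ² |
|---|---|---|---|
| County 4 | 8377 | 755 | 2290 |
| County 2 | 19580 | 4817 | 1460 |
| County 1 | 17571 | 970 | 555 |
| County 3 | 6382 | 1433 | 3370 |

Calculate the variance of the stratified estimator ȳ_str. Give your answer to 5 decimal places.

Var(ȳ_str) = Σₕ Wₕ²(1 − fₕ)sₕ²/nₕ with Wₕ = Nₕ/N, N = 51910.
County 4: Wₕ = 0.16137546; term = 0.16137546²·(1 − 0.09012773)·2290/755 = 0.071869386.
County 2: Wₕ = 0.37719129; term = 0.37719129²·(1 − 0.24601634)·1460/4817 = 0.032513331.
County 1: Wₕ = 0.33848969; term = 0.33848969²·(1 − 0.05520460)·555/970 = 0.061936965.
County 3: Wₕ = 0.12294356; term = 0.12294356²·(1 − 0.22453776)·3370/1433 = 0.027564867.
Sum = 0.19388455.

0.19388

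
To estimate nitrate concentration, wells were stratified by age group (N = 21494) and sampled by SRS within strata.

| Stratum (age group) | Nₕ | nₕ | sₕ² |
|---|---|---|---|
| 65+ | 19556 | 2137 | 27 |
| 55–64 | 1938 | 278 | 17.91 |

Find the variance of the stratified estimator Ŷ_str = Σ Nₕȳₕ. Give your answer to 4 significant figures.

Var(Ŷ_str) = Σₕ Nₕ²(1 − fₕ)sₕ²/nₕ.
65+: 19556²·(1 − 2137/19556)·27/2137 = 4.3039031 × 10^6.
55–64: 1938²·(1 − 278/1938)·17.91/278 = 207258.64.
Sum = 4.5111617 × 10^6.

4.511 × 10^6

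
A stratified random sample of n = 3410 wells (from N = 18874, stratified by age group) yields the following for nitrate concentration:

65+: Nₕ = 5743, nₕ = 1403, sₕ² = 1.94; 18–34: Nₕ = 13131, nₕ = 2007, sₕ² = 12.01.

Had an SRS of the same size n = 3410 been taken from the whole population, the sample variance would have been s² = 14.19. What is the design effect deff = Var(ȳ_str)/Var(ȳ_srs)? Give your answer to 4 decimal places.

0.7481

Var(ȳ_str) = Σ Wₕ²(1−fₕ)sₕ²/nₕ with Wₕ = Nₕ/18874:
  65+: (5743/18874)²·(1−1403/5743)·1.94/1403 = 9.6748603 × 10^-5
  18–34: (13131/18874)²·(1−2007/13131)·12.01/2007 = 0.0024537285
  → Var(ȳ_str) = 0.0025504771.
Var(ȳ_srs) = (1 − 3410/18874)·14.19/3410 = 0.0034094624.
deff = 0.0025504771 / 0.0034094624 = 0.7481.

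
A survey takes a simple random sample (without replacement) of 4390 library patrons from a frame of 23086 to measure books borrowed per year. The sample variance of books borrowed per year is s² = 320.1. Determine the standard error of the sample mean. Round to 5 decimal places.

Under SRS without replacement, Var(ȳ) = (1 − f)·s²/n with f = n/N = 4390/23086 = 0.19015854.
Var(ȳ) = (1 − 0.19015854)·320.1/4390 = 0.80984146·0.072915718 = 0.059050171.
SE(ȳ) = √(0.059050171) = 0.24300.

0.24300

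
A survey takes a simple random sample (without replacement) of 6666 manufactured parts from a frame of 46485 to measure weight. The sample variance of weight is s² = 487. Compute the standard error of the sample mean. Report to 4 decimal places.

Under SRS without replacement, Var(ȳ) = (1 − f)·s²/n with f = n/N = 6666/46485 = 0.14340110.
Var(ȳ) = (1 − 0.14340110)·487/6666 = 0.85659890·0.073057306 = 0.062580808.
SE(ȳ) = √(0.062580808) = 0.2502.

0.2502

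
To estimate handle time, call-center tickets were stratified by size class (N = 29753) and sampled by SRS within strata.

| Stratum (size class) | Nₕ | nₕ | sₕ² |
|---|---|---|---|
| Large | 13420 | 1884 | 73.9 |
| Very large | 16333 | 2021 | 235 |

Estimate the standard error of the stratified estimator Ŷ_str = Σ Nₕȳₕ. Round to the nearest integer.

5767

Var(Ŷ_str) = Σₕ Nₕ²(1 − fₕ)sₕ²/nₕ.
Large: 13420²·(1 − 1884/13420)·73.9/1884 = 6.0725528 × 10^6.
Very large: 16333²·(1 − 2021/16333)·235/2021 = 2.7181151 × 10^7.
Sum = 3.3253704 × 10^7.
SE = √(3.3253704 × 10^7) = 5767.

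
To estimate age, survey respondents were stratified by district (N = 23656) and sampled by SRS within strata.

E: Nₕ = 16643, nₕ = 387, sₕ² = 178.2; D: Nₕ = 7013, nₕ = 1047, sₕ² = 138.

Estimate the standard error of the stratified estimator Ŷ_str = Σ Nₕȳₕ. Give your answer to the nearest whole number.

11406

Var(Ŷ_str) = Σₕ Nₕ²(1 − fₕ)sₕ²/nₕ.
E: 16643²·(1 − 387/16643)·178.2/387 = 1.245782 × 10^8.
D: 7013²·(1 − 1047/7013)·138/1047 = 5.5146695 × 10^6.
Sum = 1.3009287 × 10^8.
SE = √(1.3009287 × 10^8) = 11406.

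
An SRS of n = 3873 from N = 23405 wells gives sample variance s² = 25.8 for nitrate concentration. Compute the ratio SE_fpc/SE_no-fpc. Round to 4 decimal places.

f = n/N = 3873/23405 = 0.16547746.
SE_no-fpc = √(s²/n) = 0.081618029; SE_fpc = √((1−f)s²/n) = 0.07455987.
Ratio = √(1−f) = 0.91352205.

0.9135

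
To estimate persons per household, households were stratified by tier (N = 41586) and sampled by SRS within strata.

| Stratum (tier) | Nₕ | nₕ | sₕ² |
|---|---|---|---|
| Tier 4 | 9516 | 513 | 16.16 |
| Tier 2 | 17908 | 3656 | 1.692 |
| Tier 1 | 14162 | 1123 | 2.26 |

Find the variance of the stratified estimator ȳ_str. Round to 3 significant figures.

0.00184

Var(ȳ_str) = Σₕ Wₕ²(1 − fₕ)sₕ²/nₕ with Wₕ = Nₕ/N, N = 41586.
Tier 4: Wₕ = 0.22882701; term = 0.22882701²·(1 − 0.05390921)·16.16/513 = 0.0015605273.
Tier 2: Wₕ = 0.43062569; term = 0.43062569²·(1 − 0.20415457)·1.692/3656 = 6.8300325 × 10^-5.
Tier 1: Wₕ = 0.34054730; term = 0.34054730²·(1 − 0.07929671)·2.26/1123 = 2.1488359 × 10^-4.
Sum = 0.0018437112.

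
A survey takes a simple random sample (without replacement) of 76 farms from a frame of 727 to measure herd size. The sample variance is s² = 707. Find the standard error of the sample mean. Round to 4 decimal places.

2.8862

Under SRS without replacement, Var(ȳ) = (1 − f)·s²/n with f = n/N = 76/727 = 0.10453920.
Var(ȳ) = (1 − 0.10453920)·707/76 = 0.89546080·9.3026316 = 8.3301419.
SE(ȳ) = √(8.3301419) = 2.8862.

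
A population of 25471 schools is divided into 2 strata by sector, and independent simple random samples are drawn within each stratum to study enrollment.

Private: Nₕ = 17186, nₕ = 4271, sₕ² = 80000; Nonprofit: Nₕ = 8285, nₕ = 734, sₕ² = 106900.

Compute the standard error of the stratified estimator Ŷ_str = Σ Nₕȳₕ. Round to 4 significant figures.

Var(Ŷ_str) = Σₕ Nₕ²(1 − fₕ)sₕ²/nₕ.
Private: 17186²·(1 − 4271/17186)·80000/4271 = 4.1574749 × 10^9.
Nonprofit: 8285²·(1 − 734/8285)·106900/734 = 9.111264 × 10^9.
Sum = 1.3268739 × 10^10.
SE = √(1.3268739 × 10^10) = 115200.

115200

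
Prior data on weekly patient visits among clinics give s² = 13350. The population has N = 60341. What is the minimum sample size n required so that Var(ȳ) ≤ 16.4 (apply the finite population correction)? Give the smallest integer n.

804

Without fpc, n₀ = s²/D = 13350/16.4 = 814.0244.
With fpc, (1 − n/N)·s²/n ≤ D requires n ≥ n₀/(1 + n₀/N) = 814.0244/(1 + 814.0244/60341) = 803.1891.
Rounding up, n = 804.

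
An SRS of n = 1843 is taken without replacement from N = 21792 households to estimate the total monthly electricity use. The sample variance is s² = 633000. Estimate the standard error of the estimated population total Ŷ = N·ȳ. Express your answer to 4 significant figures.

386400

Var(Ŷ) = N²·Var(ȳ) = N²·(1 − n/N)·s²/n.
f = 1843/21792 = 0.08457232; Var(ȳ) = 0.91542768·633000/1843 = 314.41439.
Var(Ŷ) = 21792² · 314.41439 = 1.4931265 × 10^11.
SE(Ŷ) = √(1.4931265 × 10^11) = 386400.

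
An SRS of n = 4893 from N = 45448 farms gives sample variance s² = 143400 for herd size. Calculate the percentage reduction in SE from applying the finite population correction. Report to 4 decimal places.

5.5363

f = n/N = 4893/45448 = 0.10766150.
SE_no-fpc = √(s²/n) = 5.41361; SE_fpc = √((1−f)s²/n) = 5.1138947.
Ratio = √(1−f) = 0.94463670. Reduction = 100·(1 − 0.94463670) = 5.5363%.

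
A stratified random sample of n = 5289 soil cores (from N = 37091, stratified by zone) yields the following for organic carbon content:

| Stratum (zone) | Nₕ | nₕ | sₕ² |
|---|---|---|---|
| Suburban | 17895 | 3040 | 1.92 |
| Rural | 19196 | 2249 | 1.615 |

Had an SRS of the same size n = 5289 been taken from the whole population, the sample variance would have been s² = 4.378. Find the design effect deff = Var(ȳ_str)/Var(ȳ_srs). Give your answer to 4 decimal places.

0.4112

Var(ȳ_str) = Σ Wₕ²(1−fₕ)sₕ²/nₕ with Wₕ = Nₕ/37091:
  Suburban: (17895/37091)²·(1−3040/17895)·1.92/3040 = 1.2203795 × 10^-4
  Rural: (19196/37091)²·(1−2249/19196)·1.615/2249 = 1.6980464 × 10^-4
  → Var(ȳ_str) = 2.9184259 × 10^-4.
Var(ȳ_srs) = (1 − 5289/37091)·4.378/5289 = 7.0972169 × 10^-4.
deff = (2.9184259 × 10^-4) / (7.0972169 × 10^-4) = 0.4112.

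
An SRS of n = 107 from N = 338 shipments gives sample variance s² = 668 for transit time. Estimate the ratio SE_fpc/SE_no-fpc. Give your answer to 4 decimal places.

f = n/N = 107/338 = 0.31656805.
SE_no-fpc = √(s²/n) = 2.4985977; SE_fpc = √((1−f)s²/n) = 2.0655893.
Ratio = √(1−f) = 0.82669943.

0.8267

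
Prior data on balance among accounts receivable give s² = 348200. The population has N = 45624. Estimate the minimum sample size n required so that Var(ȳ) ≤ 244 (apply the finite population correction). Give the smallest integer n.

1384

Without fpc, n₀ = s²/D = 348200/244 = 1427.0492.
With fpc, (1 − n/N)·s²/n ≤ D requires n ≥ n₀/(1 + n₀/N) = 1427.0492/(1 + 1427.0492/45624) = 1383.7671.
Rounding up, n = 1384.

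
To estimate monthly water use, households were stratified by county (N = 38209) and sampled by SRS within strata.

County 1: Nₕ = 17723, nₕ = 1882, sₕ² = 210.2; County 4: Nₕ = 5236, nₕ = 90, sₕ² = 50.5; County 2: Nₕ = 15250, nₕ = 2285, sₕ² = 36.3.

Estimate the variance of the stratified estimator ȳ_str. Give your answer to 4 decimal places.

0.0340

Var(ȳ_str) = Σₕ Wₕ²(1 − fₕ)sₕ²/nₕ with Wₕ = Nₕ/N, N = 38209.
County 1: Wₕ = 0.46384360; term = 0.46384360²·(1 − 0.10618970)·210.2/1882 = 0.021478383.
County 4: Wₕ = 0.13703578; term = 0.13703578²·(1 − 0.01718869)·50.5/90 = 0.010355878.
County 2: Wₕ = 0.39912063; term = 0.39912063²·(1 − 0.14983607)·36.3/2285 = 0.0021514509.
Sum = 0.033985712.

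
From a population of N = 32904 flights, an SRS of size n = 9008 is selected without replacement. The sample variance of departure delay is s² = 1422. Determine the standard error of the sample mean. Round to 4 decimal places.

0.3386

Under SRS without replacement, Var(ȳ) = (1 − f)·s²/n with f = n/N = 9008/32904 = 0.27376611.
Var(ȳ) = (1 − 0.27376611)·1422/9008 = 0.72623389·0.15785968 = 0.11464305.
SE(ȳ) = √(0.11464305) = 0.3386.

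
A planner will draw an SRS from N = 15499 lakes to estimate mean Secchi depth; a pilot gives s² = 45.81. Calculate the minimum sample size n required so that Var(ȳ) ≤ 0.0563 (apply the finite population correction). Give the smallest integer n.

Without fpc, n₀ = s²/D = 45.81/0.0563 = 813.6767.
With fpc, (1 − n/N)·s²/n ≤ D requires n ≥ n₀/(1 + n₀/N) = 813.6767/(1 + 813.6767/15499) = 773.0905.
Rounding up, n = 774.

774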